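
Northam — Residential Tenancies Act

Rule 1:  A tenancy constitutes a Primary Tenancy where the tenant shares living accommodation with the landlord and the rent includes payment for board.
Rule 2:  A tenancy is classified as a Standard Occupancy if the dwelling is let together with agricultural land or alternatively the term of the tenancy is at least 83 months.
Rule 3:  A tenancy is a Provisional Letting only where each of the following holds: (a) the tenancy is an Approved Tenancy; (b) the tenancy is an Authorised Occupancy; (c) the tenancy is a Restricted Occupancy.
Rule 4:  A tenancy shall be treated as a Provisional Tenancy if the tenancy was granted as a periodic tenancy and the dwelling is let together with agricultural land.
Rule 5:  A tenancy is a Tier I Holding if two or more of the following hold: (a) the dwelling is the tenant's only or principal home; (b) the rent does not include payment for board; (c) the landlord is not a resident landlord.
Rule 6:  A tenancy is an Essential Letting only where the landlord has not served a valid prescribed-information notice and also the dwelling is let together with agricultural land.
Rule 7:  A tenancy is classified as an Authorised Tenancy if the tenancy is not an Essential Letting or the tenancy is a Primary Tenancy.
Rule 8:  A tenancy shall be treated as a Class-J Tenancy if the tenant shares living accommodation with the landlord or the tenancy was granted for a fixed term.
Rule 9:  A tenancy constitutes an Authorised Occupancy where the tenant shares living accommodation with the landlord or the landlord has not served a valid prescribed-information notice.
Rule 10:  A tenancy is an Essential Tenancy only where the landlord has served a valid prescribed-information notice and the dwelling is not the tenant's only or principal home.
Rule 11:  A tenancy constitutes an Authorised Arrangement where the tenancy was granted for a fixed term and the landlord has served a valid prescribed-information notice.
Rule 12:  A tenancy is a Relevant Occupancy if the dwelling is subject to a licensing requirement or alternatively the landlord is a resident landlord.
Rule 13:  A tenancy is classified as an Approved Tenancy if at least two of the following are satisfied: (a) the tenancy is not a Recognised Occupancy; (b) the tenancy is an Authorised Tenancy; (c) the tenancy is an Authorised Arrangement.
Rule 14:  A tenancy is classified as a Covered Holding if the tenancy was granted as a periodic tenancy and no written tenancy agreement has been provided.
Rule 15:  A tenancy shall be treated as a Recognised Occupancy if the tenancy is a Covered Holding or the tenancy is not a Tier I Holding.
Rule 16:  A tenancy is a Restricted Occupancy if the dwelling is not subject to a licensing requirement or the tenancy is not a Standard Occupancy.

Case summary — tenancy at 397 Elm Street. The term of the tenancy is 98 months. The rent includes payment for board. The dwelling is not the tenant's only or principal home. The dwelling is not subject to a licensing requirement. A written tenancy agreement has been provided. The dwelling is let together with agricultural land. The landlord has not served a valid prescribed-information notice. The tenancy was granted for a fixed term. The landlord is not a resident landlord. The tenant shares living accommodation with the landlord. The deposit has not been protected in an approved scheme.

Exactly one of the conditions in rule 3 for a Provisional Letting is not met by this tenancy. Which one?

Under rule 14: the tenancy was granted as a periodic tenancy? no; and no written tenancy agreement has been provided? no. So the tenancy is not a Covered Holding.
Under rule 5: the dwelling is the tenant's only or principal home? no; the rent does not include payment for board? no; the landlord is not a resident landlord? yes — 1 of 3 hold (need ≥2) → not satisfied.
Under rule 15: Covered Holding (rule 14)? no; or not a Tier I Holding (rule 5)? yes. So the tenancy is a Recognised Occupancy.
Under rule 6: the landlord has not served a valid prescribed-information notice? yes; and the dwelling is let together with agricultural land? yes. So the tenancy is an Essential Letting.
Under rule 1: the tenant shares living accommodation with the landlord? yes; and the rent includes payment for board? yes. So the tenancy is a Primary Tenancy.
Under rule 7: not an Essential Letting (rule 6)? no; or Primary Tenancy (rule 1)? yes. So the tenancy is an Authorised Tenancy.
Under rule 11: the tenancy was granted for a fixed term? yes; and the landlord has served a valid prescribed-information notice? no. So the tenancy is not an Authorised Arrangement.
Under rule 13: not a Recognised Occupancy (rule 15)? no; Authorised Tenancy (rule 7)? yes; Authorised Arrangement (rule 11)? no — 1 of 3 hold (need ≥2) → not satisfied.
Under rule 9: the tenant shares living accommodation with the landlord? yes; or the landlord has not served a valid prescribed-information notice? yes. So the tenancy is an Authorised Occupancy.
Under rule 2: the dwelling is let together with agricultural land? yes; or term of the tenancy: 98 months ≥ 83 months? yes. So the tenancy is a Standard Occupancy.
Under rule 16: the dwelling is not subject to a licensing requirement? yes; or not a Standard Occupancy (rule 2)? no. So the tenancy is a Restricted Occupancy.
Under rule 3: Approved Tenancy (rule 13)? no; and Authorised Occupancy (rule 9)? yes; and Restricted Occupancy (rule 16)? yes. So the tenancy is not a Provisional Letting.

Approved Tenancy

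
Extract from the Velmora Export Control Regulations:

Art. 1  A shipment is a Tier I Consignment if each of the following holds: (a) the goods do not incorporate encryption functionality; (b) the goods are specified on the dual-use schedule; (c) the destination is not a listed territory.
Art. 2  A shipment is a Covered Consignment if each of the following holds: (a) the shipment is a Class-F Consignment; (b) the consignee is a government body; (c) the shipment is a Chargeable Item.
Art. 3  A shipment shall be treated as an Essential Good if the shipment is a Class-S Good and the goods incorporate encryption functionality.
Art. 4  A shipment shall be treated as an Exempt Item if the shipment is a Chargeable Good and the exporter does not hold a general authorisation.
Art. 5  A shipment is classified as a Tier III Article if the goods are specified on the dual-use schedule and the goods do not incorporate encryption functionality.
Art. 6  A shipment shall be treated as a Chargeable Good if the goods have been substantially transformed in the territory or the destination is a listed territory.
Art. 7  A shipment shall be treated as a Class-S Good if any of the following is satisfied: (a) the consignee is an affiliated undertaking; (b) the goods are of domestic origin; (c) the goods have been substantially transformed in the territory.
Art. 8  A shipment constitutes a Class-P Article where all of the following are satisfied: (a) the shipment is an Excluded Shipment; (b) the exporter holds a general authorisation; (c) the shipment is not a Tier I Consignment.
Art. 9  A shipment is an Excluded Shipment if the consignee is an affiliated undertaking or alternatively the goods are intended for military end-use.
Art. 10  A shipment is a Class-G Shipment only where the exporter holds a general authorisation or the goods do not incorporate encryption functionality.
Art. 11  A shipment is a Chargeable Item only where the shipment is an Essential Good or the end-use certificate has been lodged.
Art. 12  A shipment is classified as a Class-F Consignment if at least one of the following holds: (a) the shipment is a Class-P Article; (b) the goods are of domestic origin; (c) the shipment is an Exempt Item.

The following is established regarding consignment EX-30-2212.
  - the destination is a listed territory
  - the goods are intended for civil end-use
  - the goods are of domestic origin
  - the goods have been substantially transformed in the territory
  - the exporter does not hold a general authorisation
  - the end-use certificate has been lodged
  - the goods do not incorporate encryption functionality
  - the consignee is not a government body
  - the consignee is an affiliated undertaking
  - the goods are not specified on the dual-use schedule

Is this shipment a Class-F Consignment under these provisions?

article 9 — Excluded Shipment: [the consignee is an affiliated undertaking? yes] OR [the goods are intended for military end-use? no] → satisfied.
article 1 — Tier I Consignment: [the goods do not incorporate encryption functionality? yes] AND [the goods are specified on the dual-use schedule? no] AND [the destination is not a listed territory? no] → not satisfied.
article 8 — Class-P Article: [Excluded Shipment (article 9)? yes] AND [the exporter holds a general authorisation? no] AND [not a Tier I Consignment (article 1)? yes] → not satisfied.
article 6 — Chargeable Good: [the goods have been substantially transformed in the territory? yes] OR [the destination is a listed territory? yes] → satisfied.
article 4 — Exempt Item: [Chargeable Good (article 6)? yes] AND [the exporter does not hold a general authorisation? yes] → satisfied.
article 12 — Class-F Consignment: [Class-P Article (article 8)? no] OR [the goods are of domestic origin? yes] OR [Exempt Item (article 4)? yes] → satisfied.

Yes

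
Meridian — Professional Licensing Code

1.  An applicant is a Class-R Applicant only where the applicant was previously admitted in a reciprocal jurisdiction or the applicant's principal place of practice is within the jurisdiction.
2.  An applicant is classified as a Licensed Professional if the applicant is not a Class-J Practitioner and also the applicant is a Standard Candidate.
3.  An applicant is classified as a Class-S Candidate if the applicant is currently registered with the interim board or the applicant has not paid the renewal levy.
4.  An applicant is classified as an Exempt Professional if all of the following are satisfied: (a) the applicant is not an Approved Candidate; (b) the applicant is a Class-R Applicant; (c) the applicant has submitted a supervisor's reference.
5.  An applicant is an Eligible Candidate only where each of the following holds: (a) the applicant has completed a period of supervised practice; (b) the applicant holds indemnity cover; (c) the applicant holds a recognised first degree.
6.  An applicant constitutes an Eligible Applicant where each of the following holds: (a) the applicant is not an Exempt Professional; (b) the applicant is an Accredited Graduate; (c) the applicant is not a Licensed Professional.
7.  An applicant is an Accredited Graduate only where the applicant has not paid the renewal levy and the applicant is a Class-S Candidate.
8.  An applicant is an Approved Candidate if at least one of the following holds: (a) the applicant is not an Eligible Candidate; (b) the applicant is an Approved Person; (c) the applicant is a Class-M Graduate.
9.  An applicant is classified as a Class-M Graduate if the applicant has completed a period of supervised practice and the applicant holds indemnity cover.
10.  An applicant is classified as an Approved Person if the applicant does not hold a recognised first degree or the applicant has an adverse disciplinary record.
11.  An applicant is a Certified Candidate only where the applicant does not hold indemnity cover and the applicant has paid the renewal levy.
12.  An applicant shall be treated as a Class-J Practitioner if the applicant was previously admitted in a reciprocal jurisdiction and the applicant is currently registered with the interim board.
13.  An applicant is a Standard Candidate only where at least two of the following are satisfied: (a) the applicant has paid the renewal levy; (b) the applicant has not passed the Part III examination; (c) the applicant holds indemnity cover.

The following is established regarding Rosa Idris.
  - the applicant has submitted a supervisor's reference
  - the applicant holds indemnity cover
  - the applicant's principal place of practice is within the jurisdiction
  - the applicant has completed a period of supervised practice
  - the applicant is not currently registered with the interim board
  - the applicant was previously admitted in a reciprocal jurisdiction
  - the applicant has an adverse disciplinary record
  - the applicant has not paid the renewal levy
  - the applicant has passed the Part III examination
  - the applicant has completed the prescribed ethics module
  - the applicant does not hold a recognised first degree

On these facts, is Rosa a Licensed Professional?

paragraph 12 — Class-J Practitioner: [the applicant was previously admitted in a reciprocal jurisdiction? yes] AND [the applicant is currently registered with the interim board? no] → not satisfied.
paragraph 13 — Standard Candidate: the applicant has paid the renewal levy? no; the applicant has not passed the Part III examination? no; the applicant holds indemnity cover? yes — 1 of 3 hold (need ≥2) → not satisfied.
paragraph 2 — Licensed Professional: [not a Class-J Practitioner (paragraph 12)? yes] AND [Standard Candidate (paragraph 13)? no] → not satisfied.

No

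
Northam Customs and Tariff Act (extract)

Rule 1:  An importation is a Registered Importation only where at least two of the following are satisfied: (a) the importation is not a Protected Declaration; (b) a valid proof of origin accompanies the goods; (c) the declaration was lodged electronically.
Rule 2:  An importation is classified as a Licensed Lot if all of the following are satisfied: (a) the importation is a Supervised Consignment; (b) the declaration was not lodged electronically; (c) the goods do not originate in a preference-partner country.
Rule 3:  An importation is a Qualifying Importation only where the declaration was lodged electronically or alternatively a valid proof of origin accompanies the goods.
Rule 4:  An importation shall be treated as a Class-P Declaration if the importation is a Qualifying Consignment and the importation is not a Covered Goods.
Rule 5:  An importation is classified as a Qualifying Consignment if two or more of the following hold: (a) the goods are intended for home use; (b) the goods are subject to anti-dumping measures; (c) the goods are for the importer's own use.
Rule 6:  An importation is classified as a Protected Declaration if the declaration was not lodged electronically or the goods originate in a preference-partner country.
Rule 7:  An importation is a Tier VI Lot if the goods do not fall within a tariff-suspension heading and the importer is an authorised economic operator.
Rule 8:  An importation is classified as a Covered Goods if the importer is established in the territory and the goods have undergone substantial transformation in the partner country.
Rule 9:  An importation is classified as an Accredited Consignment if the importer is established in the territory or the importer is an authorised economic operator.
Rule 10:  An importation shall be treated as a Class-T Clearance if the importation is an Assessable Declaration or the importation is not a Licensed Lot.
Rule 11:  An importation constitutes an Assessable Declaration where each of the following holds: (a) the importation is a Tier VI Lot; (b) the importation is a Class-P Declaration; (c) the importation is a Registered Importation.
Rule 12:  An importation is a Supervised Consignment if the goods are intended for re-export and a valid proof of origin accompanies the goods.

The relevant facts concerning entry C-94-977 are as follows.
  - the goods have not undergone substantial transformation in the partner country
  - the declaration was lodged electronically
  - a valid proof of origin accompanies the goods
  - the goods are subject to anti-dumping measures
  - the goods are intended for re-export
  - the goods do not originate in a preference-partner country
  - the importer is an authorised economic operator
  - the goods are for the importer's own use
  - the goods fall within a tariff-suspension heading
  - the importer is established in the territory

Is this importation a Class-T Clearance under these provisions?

Yes

rule 7 — Tier VI Lot: [the goods do not fall within a tariff-suspension heading? no] AND [the importer is an authorised economic operator? yes] → not satisfied.
rule 5 — Qualifying Consignment: the goods are intended for home use? no; the goods are subject to anti-dumping measures? yes; the goods are for the importer's own use? yes — 2 of 3 hold (need ≥2) → satisfied.
rule 8 — Covered Goods: [the importer is established in the territory? yes] AND [the goods have undergone substantial transformation in the partner country? no] → not satisfied.
rule 4 — Class-P Declaration: [Qualifying Consignment (rule 5)? yes] AND [not a Covered Goods (rule 8)? yes] → satisfied.
rule 6 — Protected Declaration: [the declaration was not lodged electronically? no] OR [the goods originate in a preference-partner country? no] → not satisfied.
rule 1 — Registered Importation: not a Protected Declaration (rule 6)? yes; a valid proof of origin accompanies the goods? yes; the declaration was lodged electronically? yes — 3 of 3 hold (need ≥2) → satisfied.
rule 11 — Assessable Declaration: [Tier VI Lot (rule 7)? no] AND [Class-P Declaration (rule 4)? yes] AND [Registered Importation (rule 1)? yes] → not satisfied.
rule 12 — Supervised Consignment: [the goods are intended for re-export? yes] AND [a valid proof of origin accompanies the goods? yes] → satisfied.
rule 2 — Licensed Lot: [Supervised Consignment (rule 12)? yes] AND [the declaration was not lodged electronically? no] AND [the goods do not originate in a preference-partner country? yes] → not satisfied.
rule 10 — Class-T Clearance: [Assessable Declaration (rule 11)? no] OR [not a Licensed Lot (rule 2)? yes] → satisfied.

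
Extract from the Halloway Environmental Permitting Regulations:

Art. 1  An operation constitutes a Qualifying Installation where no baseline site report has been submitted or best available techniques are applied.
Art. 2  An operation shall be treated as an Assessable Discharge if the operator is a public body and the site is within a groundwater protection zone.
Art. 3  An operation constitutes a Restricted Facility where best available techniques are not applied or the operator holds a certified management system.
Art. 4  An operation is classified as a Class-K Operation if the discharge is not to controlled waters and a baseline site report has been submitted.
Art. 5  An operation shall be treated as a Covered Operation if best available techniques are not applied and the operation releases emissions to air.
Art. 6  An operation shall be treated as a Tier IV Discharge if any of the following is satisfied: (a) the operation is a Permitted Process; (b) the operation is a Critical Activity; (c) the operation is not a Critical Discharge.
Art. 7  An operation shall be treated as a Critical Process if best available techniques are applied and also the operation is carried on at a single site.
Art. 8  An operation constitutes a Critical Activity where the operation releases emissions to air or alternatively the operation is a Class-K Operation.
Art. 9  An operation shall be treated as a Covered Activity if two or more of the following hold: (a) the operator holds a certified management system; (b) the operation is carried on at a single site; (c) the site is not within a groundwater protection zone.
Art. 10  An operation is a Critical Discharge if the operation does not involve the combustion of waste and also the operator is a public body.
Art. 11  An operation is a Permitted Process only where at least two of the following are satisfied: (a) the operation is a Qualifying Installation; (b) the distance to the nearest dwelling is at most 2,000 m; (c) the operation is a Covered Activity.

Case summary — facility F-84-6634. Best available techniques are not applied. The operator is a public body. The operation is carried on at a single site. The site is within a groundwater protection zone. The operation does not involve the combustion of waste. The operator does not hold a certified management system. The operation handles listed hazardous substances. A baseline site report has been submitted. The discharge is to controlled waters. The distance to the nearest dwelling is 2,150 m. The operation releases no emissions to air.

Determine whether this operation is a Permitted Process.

No

Under article 1: no baseline site report has been submitted? no; or best available techniques are applied? no. So the operation is not a Qualifying Installation.
Under article 9: the operator holds a certified management system? no; the operation is carried on at a single site? yes; the site is not within a groundwater protection zone? no — 1 of 3 hold (need ≥2) → not satisfied.
Under article 11: Qualifying Installation (article 1)? no; distance to the nearest dwelling: 2,150 m ≤ 2,000 m? no; Covered Activity (article 9)? no — 0 of 3 hold (need ≥2) → not satisfied.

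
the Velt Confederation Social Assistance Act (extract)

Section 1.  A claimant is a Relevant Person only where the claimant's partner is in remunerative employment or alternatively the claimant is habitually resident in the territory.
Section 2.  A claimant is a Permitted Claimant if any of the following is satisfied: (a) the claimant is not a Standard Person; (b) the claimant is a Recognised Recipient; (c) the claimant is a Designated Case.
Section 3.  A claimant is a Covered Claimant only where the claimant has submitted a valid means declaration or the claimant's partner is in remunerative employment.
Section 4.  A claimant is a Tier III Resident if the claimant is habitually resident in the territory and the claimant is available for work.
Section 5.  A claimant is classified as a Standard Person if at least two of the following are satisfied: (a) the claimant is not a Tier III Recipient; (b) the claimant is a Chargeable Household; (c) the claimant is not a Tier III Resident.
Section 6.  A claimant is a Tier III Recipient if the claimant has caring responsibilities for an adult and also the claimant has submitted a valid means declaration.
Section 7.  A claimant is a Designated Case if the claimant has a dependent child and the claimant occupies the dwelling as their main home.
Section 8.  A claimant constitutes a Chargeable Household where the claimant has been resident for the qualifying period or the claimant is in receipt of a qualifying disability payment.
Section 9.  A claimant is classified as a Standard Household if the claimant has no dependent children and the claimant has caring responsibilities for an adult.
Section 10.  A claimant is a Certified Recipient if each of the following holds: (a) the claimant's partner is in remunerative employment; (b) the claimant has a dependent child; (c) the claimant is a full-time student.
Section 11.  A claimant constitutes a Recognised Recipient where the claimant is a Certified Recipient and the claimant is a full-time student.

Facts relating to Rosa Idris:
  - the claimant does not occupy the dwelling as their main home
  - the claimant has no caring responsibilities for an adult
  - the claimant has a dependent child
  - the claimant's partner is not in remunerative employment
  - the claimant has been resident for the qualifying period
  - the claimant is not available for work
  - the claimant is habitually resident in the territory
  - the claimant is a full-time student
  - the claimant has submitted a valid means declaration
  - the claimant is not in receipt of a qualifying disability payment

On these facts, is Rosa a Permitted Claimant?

No

section 6 — Tier III Recipient: [the claimant has caring responsibilities for an adult? no] AND [the claimant has submitted a valid means declaration? yes] → not satisfied.
section 8 — Chargeable Household: [the claimant has been resident for the qualifying period? yes] OR [the claimant is in receipt of a qualifying disability payment? no] → satisfied.
section 4 — Tier III Resident: [the claimant is habitually resident in the territory? yes] AND [the claimant is available for work? no] → not satisfied.
section 5 — Standard Person: not a Tier III Recipient (section 6)? yes; Chargeable Household (section 8)? yes; not a Tier III Resident (section 4)? yes — 3 of 3 hold (need ≥2) → satisfied.
section 10 — Certified Recipient: [the claimant's partner is in remunerative employment? no] AND [the claimant has a dependent child? yes] AND [the claimant is a full-time student? yes] → not satisfied.
section 11 — Recognised Recipient: [Certified Recipient (section 10)? no] AND [the claimant is a full-time student? yes] → not satisfied.
section 7 — Designated Case: [the claimant has a dependent child? yes] AND [the claimant occupies the dwelling as their main home? no] → not satisfied.
section 2 — Permitted Claimant: [not a Standard Person (section 5)? no] OR [Recognised Recipient (section 11)? no] OR [Designated Case (section 7)? no] → not satisfied.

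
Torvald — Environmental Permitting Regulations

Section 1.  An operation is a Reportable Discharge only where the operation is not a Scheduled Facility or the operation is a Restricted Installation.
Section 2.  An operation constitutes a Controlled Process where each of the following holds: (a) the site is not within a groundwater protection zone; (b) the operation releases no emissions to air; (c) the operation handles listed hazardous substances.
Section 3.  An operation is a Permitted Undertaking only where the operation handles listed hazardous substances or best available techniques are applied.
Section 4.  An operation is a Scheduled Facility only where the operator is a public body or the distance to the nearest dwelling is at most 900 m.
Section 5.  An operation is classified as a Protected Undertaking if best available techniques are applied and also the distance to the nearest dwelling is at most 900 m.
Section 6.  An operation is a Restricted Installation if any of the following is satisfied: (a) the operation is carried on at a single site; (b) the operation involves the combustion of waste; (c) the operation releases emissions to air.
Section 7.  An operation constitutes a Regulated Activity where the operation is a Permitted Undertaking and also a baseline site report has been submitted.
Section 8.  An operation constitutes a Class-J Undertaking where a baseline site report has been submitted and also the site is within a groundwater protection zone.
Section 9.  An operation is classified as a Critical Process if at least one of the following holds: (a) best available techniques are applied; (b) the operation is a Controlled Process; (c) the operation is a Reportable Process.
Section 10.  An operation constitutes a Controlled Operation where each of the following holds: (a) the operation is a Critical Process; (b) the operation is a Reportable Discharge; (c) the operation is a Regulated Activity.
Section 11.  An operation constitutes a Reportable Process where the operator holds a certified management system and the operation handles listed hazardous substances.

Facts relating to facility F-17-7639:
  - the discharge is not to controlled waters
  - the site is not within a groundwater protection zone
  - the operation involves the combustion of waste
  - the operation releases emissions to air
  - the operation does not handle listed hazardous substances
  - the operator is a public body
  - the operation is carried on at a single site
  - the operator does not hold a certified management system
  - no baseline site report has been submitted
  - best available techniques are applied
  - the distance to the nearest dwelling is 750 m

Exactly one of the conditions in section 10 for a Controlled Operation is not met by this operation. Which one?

section 2 — Controlled Process: [the site is not within a groundwater protection zone? yes] AND [the operation releases no emissions to air? no] AND [the operation handles listed hazardous substances? no] → not satisfied.
section 11 — Reportable Process: [the operator holds a certified management system? no] AND [the operation handles listed hazardous substances? no] → not satisfied.
section 9 — Critical Process: [best available techniques are applied? yes] OR [Controlled Process (section 2)? no] OR [Reportable Process (section 11)? no] → satisfied.
section 4 — Scheduled Facility: [the operator is a public body? yes] OR [distance to the nearest dwelling: 750 m ≤ 900 m? yes] → satisfied.
section 6 — Restricted Installation: [the operation is carried on at a single site? yes] OR [the operation involves the combustion of waste? yes] OR [the operation releases emissions to air? yes] → satisfied.
section 1 — Reportable Discharge: [not a Scheduled Facility (section 4)? no] OR [Restricted Installation (section 6)? yes] → satisfied.
section 3 — Permitted Undertaking: [the operation handles listed hazardous substances? no] OR [best available techniques are applied? yes] → satisfied.
section 7 — Regulated Activity: [Permitted Undertaking (section 3)? yes] AND [a baseline site report has been submitted? no] → not satisfied.
section 10 — Controlled Operation: [Critical Process (section 9)? yes] AND [Reportable Discharge (section 1)? yes] AND [Regulated Activity (section 7)? no] → not satisfied.

Regulated Activity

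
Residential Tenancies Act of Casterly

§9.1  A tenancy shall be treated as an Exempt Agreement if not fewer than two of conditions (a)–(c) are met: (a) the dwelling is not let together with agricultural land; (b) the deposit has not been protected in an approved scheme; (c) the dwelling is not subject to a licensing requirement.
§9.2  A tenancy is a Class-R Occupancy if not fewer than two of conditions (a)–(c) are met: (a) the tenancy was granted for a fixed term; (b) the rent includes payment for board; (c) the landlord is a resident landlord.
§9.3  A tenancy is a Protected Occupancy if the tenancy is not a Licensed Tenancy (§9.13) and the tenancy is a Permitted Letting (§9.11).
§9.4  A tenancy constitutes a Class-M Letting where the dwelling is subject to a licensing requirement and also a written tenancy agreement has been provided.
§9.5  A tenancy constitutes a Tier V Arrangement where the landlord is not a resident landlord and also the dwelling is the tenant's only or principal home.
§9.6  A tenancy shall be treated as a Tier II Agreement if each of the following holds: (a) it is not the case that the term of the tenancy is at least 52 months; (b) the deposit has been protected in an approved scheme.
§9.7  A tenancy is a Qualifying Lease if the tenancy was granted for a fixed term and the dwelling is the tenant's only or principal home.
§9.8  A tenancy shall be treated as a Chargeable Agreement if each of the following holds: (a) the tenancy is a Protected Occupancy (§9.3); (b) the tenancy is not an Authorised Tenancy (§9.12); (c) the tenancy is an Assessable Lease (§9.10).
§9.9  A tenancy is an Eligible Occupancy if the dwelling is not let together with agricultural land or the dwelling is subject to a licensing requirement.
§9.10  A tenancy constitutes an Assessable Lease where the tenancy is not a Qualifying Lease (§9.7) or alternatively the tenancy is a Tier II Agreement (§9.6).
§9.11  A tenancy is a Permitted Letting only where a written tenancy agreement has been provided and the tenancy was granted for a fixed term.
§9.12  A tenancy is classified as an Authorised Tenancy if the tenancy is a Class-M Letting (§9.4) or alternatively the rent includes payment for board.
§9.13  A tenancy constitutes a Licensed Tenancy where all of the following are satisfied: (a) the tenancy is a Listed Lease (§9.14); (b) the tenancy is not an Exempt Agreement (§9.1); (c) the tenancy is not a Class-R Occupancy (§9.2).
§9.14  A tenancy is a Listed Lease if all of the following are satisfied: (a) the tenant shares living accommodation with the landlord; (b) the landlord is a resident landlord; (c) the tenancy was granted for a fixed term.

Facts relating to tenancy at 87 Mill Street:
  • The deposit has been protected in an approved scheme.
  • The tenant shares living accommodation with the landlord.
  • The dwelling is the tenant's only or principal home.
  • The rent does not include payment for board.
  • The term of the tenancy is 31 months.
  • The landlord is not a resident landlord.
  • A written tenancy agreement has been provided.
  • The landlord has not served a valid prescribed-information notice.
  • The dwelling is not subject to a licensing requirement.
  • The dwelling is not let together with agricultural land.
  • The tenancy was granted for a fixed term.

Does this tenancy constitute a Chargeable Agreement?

§9.14 — Listed Lease: [the tenant shares living accommodation with the landlord? yes] AND [the landlord is a resident landlord? no] AND [the tenancy was granted for a fixed term? yes] → not satisfied.
§9.1 — Exempt Agreement: the dwelling is not let together with agricultural land? yes; the deposit has not been protected in an approved scheme? no; the dwelling is not subject to a licensing requirement? yes — 2 of 3 hold (need ≥2) → satisfied.
§9.2 — Class-R Occupancy: the tenancy was granted for a fixed term? yes; the rent includes payment for board? no; the landlord is a resident landlord? no — 1 of 3 hold (need ≥2) → not satisfied.
§9.13 — Licensed Tenancy: [Listed Lease (§9.14)? no] AND [not an Exempt Agreement (§9.1)? no] AND [not a Class-R Occupancy (§9.2)? yes] → not satisfied.
§9.11 — Permitted Letting: [a written tenancy agreement has been provided? yes] AND [the tenancy was granted for a fixed term? yes] → satisfied.
§9.3 — Protected Occupancy: [not a Licensed Tenancy (§9.13)? yes] AND [Permitted Letting (§9.11)? yes] → satisfied.
§9.4 — Class-M Letting: [the dwelling is subject to a licensing requirement? no] AND [a written tenancy agreement has been provided? yes] → not satisfied.
§9.12 — Authorised Tenancy: [Class-M Letting (§9.4)? no] OR [the rent includes payment for board? no] → not satisfied.
§9.7 — Qualifying Lease: [the tenancy was granted for a fixed term? yes] AND [the dwelling is the tenant's only or principal home? yes] → satisfied.
§9.6 — Tier II Agreement: [term of the tenancy: 31 months ≥ 52 months? no, so negated condition yes] AND [the deposit has been protected in an approved scheme? yes] → satisfied.
§9.10 — Assessable Lease: [not a Qualifying Lease (§9.7)? no] OR [Tier II Agreement (§9.6)? yes] → satisfied.
§9.8 — Chargeable Agreement: [Protected Occupancy (§9.3)? yes] AND [not an Authorised Tenancy (§9.12)? yes] AND [Assessable Lease (§9.10)? yes] → satisfied.

Yes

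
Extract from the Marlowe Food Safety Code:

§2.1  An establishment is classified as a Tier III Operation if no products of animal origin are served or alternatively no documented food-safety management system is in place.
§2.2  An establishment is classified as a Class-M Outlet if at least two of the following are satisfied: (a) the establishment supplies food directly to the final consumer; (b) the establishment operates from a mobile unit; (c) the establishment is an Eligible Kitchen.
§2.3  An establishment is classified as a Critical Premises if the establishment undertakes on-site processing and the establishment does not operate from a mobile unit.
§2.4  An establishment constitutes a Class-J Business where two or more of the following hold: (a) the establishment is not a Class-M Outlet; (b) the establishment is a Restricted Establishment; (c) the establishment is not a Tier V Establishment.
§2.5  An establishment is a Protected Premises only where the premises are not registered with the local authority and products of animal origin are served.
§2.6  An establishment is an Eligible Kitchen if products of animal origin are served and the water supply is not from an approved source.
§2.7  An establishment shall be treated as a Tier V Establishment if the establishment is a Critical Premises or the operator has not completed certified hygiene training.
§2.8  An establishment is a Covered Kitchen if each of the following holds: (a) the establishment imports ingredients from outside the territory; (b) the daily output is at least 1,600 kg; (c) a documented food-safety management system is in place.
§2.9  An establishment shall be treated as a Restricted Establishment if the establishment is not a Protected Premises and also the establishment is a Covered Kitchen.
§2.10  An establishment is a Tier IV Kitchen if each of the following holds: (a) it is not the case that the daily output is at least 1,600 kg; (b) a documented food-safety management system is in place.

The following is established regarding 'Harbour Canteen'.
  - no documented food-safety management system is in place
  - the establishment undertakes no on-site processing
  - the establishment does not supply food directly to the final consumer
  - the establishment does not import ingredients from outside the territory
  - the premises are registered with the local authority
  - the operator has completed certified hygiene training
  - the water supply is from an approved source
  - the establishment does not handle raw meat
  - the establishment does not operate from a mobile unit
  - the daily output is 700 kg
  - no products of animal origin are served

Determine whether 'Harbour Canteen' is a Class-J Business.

§2.6 — Eligible Kitchen: [products of animal origin are served? no] AND [the water supply is not from an approved source? no] → not satisfied.
§2.2 — Class-M Outlet: the establishment supplies food directly to the final consumer? no; the establishment operates from a mobile unit? no; Eligible Kitchen (§2.6)? no — 0 of 3 hold (need ≥2) → not satisfied.
§2.5 — Protected Premises: [the premises are not registered with the local authority? no] AND [products of animal origin are served? no] → not satisfied.
§2.8 — Covered Kitchen: [the establishment imports ingredients from outside the territory? no] AND [daily output: 700 kg ≥ 1,600 kg? no] AND [a documented food-safety management system is in place? no] → not satisfied.
§2.9 — Restricted Establishment: [not a Protected Premises (§2.5)? yes] AND [Covered Kitchen (§2.8)? no] → not satisfied.
§2.3 — Critical Premises: [the establishment undertakes on-site processing? no] AND [the establishment does not operate from a mobile unit? yes] → not satisfied.
§2.7 — Tier V Establishment: [Critical Premises (§2.3)? no] OR [the operator has not completed certified hygiene training? no] → not satisfied.
§2.4 — Class-J Business: not a Class-M Outlet (§2.2)? yes; Restricted Establishment (§2.9)? no; not a Tier V Establishment (§2.7)? yes — 2 of 3 hold (need ≥2) → satisfied.

Yes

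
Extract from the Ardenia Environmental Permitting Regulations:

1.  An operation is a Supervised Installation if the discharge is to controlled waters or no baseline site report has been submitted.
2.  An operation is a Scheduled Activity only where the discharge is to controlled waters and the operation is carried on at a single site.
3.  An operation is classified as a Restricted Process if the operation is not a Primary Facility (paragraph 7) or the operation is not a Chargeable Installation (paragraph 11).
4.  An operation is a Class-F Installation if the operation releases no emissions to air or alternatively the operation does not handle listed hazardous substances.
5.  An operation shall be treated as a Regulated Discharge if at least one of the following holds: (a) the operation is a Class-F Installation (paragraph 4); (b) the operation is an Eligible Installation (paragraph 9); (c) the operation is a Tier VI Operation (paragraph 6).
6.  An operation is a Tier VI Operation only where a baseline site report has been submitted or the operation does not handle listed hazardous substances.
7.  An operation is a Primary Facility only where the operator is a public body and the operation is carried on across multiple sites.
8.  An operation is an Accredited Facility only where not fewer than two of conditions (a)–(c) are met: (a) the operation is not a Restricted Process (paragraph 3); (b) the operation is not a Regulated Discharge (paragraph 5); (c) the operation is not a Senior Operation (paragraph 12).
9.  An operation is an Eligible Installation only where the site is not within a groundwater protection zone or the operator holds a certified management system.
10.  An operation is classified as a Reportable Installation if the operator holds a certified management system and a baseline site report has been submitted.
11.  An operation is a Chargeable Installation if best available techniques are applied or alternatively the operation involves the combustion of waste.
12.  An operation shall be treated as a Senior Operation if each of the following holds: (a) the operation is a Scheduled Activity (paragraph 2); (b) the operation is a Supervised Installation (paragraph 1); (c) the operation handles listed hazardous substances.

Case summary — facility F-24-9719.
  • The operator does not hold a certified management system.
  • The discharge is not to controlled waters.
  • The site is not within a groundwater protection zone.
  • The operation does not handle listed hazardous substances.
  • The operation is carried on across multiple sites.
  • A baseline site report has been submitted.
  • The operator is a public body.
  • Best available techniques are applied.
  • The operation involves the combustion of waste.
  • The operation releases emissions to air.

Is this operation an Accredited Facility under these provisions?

Yes

Under paragraph 7: the operator is a public body? yes; and the operation is carried on across multiple sites? yes. So the operation is a Primary Facility.
Under paragraph 11: best available techniques are applied? yes; or the operation involves the combustion of waste? yes. So the operation is a Chargeable Installation.
Under paragraph 3: not a Primary Facility (paragraph 7)? no; or not a Chargeable Installation (paragraph 11)? no. So the operation is not a Restricted Process.
Under paragraph 4: the operation releases no emissions to air? no; or the operation does not handle listed hazardous substances? yes. So the operation is a Class-F Installation.
Under paragraph 9: the site is not within a groundwater protection zone? yes; or the operator holds a certified management system? no. So the operation is an Eligible Installation.
Under paragraph 6: a baseline site report has been submitted? yes; or the operation does not handle listed hazardous substances? yes. So the operation is a Tier VI Operation.
Under paragraph 5: Class-F Installation (paragraph 4)? yes; or Eligible Installation (paragraph 9)? yes; or Tier VI Operation (paragraph 6)? yes. So the operation is a Regulated Discharge.
Under paragraph 2: the discharge is to controlled waters? no; and the operation is carried on at a single site? no. So the operation is not a Scheduled Activity.
Under paragraph 1: the discharge is to controlled waters? no; or no baseline site report has been submitted? no. So the operation is not a Supervised Installation.
Under paragraph 12: Scheduled Activity (paragraph 2)? no; and Supervised Installation (paragraph 1)? no; and the operation handles listed hazardous substances? no. So the operation is not a Senior Operation.
Under paragraph 8: not a Restricted Process (paragraph 3)? yes; not a Regulated Discharge (paragraph 5)? no; not a Senior Operation (paragraph 12)? yes — 2 of 3 hold (need ≥2) → satisfied.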